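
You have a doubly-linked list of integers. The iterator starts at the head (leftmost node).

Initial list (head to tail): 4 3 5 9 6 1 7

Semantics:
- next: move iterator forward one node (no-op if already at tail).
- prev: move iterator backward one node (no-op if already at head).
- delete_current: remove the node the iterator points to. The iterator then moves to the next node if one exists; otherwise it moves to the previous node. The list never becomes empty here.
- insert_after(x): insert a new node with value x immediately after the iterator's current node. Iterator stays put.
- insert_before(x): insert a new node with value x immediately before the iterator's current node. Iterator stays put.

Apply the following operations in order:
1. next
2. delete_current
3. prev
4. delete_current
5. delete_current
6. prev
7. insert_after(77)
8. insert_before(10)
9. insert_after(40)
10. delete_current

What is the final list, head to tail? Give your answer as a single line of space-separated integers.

Answer: 10 40 77 6 1 7

Derivation:
After 1 (next): list=[4, 3, 5, 9, 6, 1, 7] cursor@3
After 2 (delete_current): list=[4, 5, 9, 6, 1, 7] cursor@5
After 3 (prev): list=[4, 5, 9, 6, 1, 7] cursor@4
After 4 (delete_current): list=[5, 9, 6, 1, 7] cursor@5
After 5 (delete_current): list=[9, 6, 1, 7] cursor@9
After 6 (prev): list=[9, 6, 1, 7] cursor@9
After 7 (insert_after(77)): list=[9, 77, 6, 1, 7] cursor@9
After 8 (insert_before(10)): list=[10, 9, 77, 6, 1, 7] cursor@9
After 9 (insert_after(40)): list=[10, 9, 40, 77, 6, 1, 7] cursor@9
After 10 (delete_current): list=[10, 40, 77, 6, 1, 7] cursor@40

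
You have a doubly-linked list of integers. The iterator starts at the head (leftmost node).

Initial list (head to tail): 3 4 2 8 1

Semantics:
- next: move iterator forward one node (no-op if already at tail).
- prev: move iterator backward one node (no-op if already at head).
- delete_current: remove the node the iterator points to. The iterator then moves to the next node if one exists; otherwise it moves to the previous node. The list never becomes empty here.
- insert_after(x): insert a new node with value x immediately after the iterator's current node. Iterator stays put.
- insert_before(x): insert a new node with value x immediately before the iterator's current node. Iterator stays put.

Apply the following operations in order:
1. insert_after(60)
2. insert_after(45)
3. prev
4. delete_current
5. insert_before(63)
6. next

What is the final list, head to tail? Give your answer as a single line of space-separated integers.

Answer: 63 45 60 4 2 8 1

Derivation:
After 1 (insert_after(60)): list=[3, 60, 4, 2, 8, 1] cursor@3
After 2 (insert_after(45)): list=[3, 45, 60, 4, 2, 8, 1] cursor@3
After 3 (prev): list=[3, 45, 60, 4, 2, 8, 1] cursor@3
After 4 (delete_current): list=[45, 60, 4, 2, 8, 1] cursor@45
After 5 (insert_before(63)): list=[63, 45, 60, 4, 2, 8, 1] cursor@45
After 6 (next): list=[63, 45, 60, 4, 2, 8, 1] cursor@60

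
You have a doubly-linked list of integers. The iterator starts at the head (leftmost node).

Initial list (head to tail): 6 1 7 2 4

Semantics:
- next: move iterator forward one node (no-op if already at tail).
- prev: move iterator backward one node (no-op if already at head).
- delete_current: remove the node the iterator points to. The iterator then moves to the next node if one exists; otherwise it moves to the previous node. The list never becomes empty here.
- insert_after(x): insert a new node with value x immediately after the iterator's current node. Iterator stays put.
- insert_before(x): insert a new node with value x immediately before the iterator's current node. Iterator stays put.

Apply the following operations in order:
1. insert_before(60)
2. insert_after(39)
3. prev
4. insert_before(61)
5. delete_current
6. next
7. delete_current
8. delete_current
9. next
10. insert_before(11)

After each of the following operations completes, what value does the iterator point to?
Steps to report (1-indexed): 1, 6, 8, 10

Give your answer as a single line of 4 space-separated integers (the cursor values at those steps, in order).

After 1 (insert_before(60)): list=[60, 6, 1, 7, 2, 4] cursor@6
After 2 (insert_after(39)): list=[60, 6, 39, 1, 7, 2, 4] cursor@6
After 3 (prev): list=[60, 6, 39, 1, 7, 2, 4] cursor@60
After 4 (insert_before(61)): list=[61, 60, 6, 39, 1, 7, 2, 4] cursor@60
After 5 (delete_current): list=[61, 6, 39, 1, 7, 2, 4] cursor@6
After 6 (next): list=[61, 6, 39, 1, 7, 2, 4] cursor@39
After 7 (delete_current): list=[61, 6, 1, 7, 2, 4] cursor@1
After 8 (delete_current): list=[61, 6, 7, 2, 4] cursor@7
After 9 (next): list=[61, 6, 7, 2, 4] cursor@2
After 10 (insert_before(11)): list=[61, 6, 7, 11, 2, 4] cursor@2

Answer: 6 39 7 2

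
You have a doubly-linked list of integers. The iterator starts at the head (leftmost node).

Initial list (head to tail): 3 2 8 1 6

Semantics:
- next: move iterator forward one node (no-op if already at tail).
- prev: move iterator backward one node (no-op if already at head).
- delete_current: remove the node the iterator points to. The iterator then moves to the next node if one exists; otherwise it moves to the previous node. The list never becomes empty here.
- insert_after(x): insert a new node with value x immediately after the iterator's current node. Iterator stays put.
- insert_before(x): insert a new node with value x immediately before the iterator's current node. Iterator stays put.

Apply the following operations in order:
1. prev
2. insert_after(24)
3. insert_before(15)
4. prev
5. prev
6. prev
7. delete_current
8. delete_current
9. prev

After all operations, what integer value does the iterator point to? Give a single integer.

After 1 (prev): list=[3, 2, 8, 1, 6] cursor@3
After 2 (insert_after(24)): list=[3, 24, 2, 8, 1, 6] cursor@3
After 3 (insert_before(15)): list=[15, 3, 24, 2, 8, 1, 6] cursor@3
After 4 (prev): list=[15, 3, 24, 2, 8, 1, 6] cursor@15
After 5 (prev): list=[15, 3, 24, 2, 8, 1, 6] cursor@15
After 6 (prev): list=[15, 3, 24, 2, 8, 1, 6] cursor@15
After 7 (delete_current): list=[3, 24, 2, 8, 1, 6] cursor@3
After 8 (delete_current): list=[24, 2, 8, 1, 6] cursor@24
After 9 (prev): list=[24, 2, 8, 1, 6] cursor@24

Answer: 24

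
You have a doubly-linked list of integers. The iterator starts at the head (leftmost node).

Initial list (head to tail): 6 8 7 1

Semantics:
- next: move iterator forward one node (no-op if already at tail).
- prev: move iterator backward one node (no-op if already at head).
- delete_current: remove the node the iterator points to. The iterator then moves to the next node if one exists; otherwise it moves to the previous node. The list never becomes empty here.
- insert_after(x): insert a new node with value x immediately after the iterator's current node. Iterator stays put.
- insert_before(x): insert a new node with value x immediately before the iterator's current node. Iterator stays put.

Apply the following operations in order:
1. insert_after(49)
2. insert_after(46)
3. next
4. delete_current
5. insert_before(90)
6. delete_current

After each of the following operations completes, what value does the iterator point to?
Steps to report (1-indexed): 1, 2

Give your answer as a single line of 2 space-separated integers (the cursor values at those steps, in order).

Answer: 6 6

Derivation:
After 1 (insert_after(49)): list=[6, 49, 8, 7, 1] cursor@6
After 2 (insert_after(46)): list=[6, 46, 49, 8, 7, 1] cursor@6
After 3 (next): list=[6, 46, 49, 8, 7, 1] cursor@46
After 4 (delete_current): list=[6, 49, 8, 7, 1] cursor@49
After 5 (insert_before(90)): list=[6, 90, 49, 8, 7, 1] cursor@49
After 6 (delete_current): list=[6, 90, 8, 7, 1] cursor@8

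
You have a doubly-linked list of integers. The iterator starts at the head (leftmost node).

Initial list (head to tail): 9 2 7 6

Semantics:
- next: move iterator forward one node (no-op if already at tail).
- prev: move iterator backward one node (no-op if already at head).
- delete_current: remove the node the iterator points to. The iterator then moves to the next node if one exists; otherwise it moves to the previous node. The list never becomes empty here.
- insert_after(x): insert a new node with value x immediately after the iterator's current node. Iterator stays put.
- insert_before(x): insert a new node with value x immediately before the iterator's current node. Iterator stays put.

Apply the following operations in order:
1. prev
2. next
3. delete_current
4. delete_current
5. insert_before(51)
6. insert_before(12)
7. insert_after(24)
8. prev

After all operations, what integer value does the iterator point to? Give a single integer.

Answer: 12

Derivation:
After 1 (prev): list=[9, 2, 7, 6] cursor@9
After 2 (next): list=[9, 2, 7, 6] cursor@2
After 3 (delete_current): list=[9, 7, 6] cursor@7
After 4 (delete_current): list=[9, 6] cursor@6
After 5 (insert_before(51)): list=[9, 51, 6] cursor@6
After 6 (insert_before(12)): list=[9, 51, 12, 6] cursor@6
After 7 (insert_after(24)): list=[9, 51, 12, 6, 24] cursor@6
After 8 (prev): list=[9, 51, 12, 6, 24] cursor@12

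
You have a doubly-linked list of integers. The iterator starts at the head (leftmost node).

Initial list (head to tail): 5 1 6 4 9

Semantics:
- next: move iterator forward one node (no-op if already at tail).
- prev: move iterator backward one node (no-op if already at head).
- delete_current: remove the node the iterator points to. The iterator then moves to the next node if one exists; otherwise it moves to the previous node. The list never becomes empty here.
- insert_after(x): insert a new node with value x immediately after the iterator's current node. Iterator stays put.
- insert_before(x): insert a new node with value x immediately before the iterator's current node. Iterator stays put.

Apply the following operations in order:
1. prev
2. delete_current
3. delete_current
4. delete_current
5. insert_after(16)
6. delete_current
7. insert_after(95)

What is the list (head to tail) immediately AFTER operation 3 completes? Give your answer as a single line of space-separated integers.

Answer: 6 4 9

Derivation:
After 1 (prev): list=[5, 1, 6, 4, 9] cursor@5
After 2 (delete_current): list=[1, 6, 4, 9] cursor@1
After 3 (delete_current): list=[6, 4, 9] cursor@6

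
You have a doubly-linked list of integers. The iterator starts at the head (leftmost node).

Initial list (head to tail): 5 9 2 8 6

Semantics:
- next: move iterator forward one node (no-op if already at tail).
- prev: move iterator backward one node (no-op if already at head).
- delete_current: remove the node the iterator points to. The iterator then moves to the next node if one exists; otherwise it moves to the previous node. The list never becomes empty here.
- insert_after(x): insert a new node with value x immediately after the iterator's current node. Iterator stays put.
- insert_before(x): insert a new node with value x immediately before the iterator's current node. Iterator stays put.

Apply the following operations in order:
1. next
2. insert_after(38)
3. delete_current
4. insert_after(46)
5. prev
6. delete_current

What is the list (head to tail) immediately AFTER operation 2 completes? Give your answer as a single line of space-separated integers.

Answer: 5 9 38 2 8 6

Derivation:
After 1 (next): list=[5, 9, 2, 8, 6] cursor@9
After 2 (insert_after(38)): list=[5, 9, 38, 2, 8, 6] cursor@9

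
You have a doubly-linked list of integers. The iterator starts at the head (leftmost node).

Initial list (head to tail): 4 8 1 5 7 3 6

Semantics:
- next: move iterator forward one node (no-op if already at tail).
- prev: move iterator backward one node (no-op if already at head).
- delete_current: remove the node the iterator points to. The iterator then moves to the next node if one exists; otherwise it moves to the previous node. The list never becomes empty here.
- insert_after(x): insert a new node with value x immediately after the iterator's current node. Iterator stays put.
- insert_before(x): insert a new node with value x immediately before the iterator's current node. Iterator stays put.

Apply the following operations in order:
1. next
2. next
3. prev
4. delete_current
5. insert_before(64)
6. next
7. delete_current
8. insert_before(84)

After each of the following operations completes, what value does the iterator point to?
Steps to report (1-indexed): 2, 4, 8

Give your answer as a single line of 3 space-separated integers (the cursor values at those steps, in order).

After 1 (next): list=[4, 8, 1, 5, 7, 3, 6] cursor@8
After 2 (next): list=[4, 8, 1, 5, 7, 3, 6] cursor@1
After 3 (prev): list=[4, 8, 1, 5, 7, 3, 6] cursor@8
After 4 (delete_current): list=[4, 1, 5, 7, 3, 6] cursor@1
After 5 (insert_before(64)): list=[4, 64, 1, 5, 7, 3, 6] cursor@1
After 6 (next): list=[4, 64, 1, 5, 7, 3, 6] cursor@5
After 7 (delete_current): list=[4, 64, 1, 7, 3, 6] cursor@7
After 8 (insert_before(84)): list=[4, 64, 1, 84, 7, 3, 6] cursor@7

Answer: 1 1 7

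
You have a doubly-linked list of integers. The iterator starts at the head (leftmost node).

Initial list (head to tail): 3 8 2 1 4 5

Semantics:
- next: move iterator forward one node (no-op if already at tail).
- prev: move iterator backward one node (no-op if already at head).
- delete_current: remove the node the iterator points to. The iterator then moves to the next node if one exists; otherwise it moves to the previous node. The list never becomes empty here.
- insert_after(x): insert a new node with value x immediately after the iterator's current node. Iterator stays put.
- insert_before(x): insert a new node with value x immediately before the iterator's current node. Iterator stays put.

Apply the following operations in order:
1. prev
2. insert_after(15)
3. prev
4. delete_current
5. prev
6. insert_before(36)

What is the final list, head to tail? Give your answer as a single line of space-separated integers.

After 1 (prev): list=[3, 8, 2, 1, 4, 5] cursor@3
After 2 (insert_after(15)): list=[3, 15, 8, 2, 1, 4, 5] cursor@3
After 3 (prev): list=[3, 15, 8, 2, 1, 4, 5] cursor@3
After 4 (delete_current): list=[15, 8, 2, 1, 4, 5] cursor@15
After 5 (prev): list=[15, 8, 2, 1, 4, 5] cursor@15
After 6 (insert_before(36)): list=[36, 15, 8, 2, 1, 4, 5] cursor@15

Answer: 36 15 8 2 1 4 5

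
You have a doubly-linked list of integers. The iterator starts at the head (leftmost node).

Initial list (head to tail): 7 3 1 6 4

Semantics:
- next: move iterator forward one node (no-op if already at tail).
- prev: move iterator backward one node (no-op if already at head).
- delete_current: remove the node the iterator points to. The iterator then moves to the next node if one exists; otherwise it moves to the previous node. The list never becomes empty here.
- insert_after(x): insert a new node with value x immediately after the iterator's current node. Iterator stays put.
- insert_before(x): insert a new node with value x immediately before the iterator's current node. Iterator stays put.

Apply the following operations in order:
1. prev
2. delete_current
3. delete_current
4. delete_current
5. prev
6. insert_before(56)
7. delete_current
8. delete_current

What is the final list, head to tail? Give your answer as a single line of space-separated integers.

After 1 (prev): list=[7, 3, 1, 6, 4] cursor@7
After 2 (delete_current): list=[3, 1, 6, 4] cursor@3
After 3 (delete_current): list=[1, 6, 4] cursor@1
After 4 (delete_current): list=[6, 4] cursor@6
After 5 (prev): list=[6, 4] cursor@6
After 6 (insert_before(56)): list=[56, 6, 4] cursor@6
After 7 (delete_current): list=[56, 4] cursor@4
After 8 (delete_current): list=[56] cursor@56

Answer: 56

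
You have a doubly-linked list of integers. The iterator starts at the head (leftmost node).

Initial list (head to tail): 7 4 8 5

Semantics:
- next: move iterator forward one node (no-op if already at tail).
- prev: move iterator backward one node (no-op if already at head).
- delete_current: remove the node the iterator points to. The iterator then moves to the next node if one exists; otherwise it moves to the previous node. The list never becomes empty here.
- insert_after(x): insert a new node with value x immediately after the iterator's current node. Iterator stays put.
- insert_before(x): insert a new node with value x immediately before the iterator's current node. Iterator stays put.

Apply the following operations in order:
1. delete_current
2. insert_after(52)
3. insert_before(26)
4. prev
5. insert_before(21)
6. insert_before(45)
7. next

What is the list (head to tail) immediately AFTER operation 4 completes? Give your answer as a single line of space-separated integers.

Answer: 26 4 52 8 5

Derivation:
After 1 (delete_current): list=[4, 8, 5] cursor@4
After 2 (insert_after(52)): list=[4, 52, 8, 5] cursor@4
After 3 (insert_before(26)): list=[26, 4, 52, 8, 5] cursor@4
After 4 (prev): list=[26, 4, 52, 8, 5] cursor@26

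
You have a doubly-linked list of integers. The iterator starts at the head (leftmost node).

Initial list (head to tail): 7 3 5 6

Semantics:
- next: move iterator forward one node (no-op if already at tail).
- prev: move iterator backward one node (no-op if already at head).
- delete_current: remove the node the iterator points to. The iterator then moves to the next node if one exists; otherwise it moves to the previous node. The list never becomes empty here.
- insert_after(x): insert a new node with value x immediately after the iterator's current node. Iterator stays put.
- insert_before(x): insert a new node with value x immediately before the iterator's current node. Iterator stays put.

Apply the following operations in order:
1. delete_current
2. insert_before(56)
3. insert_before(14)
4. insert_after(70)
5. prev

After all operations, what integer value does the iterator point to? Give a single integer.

After 1 (delete_current): list=[3, 5, 6] cursor@3
After 2 (insert_before(56)): list=[56, 3, 5, 6] cursor@3
After 3 (insert_before(14)): list=[56, 14, 3, 5, 6] cursor@3
After 4 (insert_after(70)): list=[56, 14, 3, 70, 5, 6] cursor@3
After 5 (prev): list=[56, 14, 3, 70, 5, 6] cursor@14

Answer: 14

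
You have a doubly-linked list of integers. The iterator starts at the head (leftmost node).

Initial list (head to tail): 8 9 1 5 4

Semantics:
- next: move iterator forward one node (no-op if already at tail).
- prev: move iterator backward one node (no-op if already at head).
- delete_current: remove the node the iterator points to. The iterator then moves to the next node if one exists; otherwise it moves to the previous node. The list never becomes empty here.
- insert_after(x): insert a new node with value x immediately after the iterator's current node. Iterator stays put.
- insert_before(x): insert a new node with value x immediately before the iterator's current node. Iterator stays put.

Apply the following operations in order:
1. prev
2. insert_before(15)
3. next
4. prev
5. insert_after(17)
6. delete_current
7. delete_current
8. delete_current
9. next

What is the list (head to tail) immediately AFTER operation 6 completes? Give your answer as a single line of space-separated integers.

Answer: 15 17 9 1 5 4

Derivation:
After 1 (prev): list=[8, 9, 1, 5, 4] cursor@8
After 2 (insert_before(15)): list=[15, 8, 9, 1, 5, 4] cursor@8
After 3 (next): list=[15, 8, 9, 1, 5, 4] cursor@9
After 4 (prev): list=[15, 8, 9, 1, 5, 4] cursor@8
After 5 (insert_after(17)): list=[15, 8, 17, 9, 1, 5, 4] cursor@8
After 6 (delete_current): list=[15, 17, 9, 1, 5, 4] cursor@17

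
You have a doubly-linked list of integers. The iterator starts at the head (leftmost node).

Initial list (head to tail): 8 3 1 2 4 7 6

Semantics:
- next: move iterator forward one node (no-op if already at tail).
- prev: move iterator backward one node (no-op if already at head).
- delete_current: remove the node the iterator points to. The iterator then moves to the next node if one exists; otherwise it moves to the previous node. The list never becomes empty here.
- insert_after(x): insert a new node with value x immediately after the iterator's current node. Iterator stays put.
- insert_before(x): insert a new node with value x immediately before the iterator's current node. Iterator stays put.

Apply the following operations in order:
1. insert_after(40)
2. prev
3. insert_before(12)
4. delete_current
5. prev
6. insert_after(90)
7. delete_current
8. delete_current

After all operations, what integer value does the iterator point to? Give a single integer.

After 1 (insert_after(40)): list=[8, 40, 3, 1, 2, 4, 7, 6] cursor@8
After 2 (prev): list=[8, 40, 3, 1, 2, 4, 7, 6] cursor@8
After 3 (insert_before(12)): list=[12, 8, 40, 3, 1, 2, 4, 7, 6] cursor@8
After 4 (delete_current): list=[12, 40, 3, 1, 2, 4, 7, 6] cursor@40
After 5 (prev): list=[12, 40, 3, 1, 2, 4, 7, 6] cursor@12
After 6 (insert_after(90)): list=[12, 90, 40, 3, 1, 2, 4, 7, 6] cursor@12
After 7 (delete_current): list=[90, 40, 3, 1, 2, 4, 7, 6] cursor@90
After 8 (delete_current): list=[40, 3, 1, 2, 4, 7, 6] cursor@40

Answer: 40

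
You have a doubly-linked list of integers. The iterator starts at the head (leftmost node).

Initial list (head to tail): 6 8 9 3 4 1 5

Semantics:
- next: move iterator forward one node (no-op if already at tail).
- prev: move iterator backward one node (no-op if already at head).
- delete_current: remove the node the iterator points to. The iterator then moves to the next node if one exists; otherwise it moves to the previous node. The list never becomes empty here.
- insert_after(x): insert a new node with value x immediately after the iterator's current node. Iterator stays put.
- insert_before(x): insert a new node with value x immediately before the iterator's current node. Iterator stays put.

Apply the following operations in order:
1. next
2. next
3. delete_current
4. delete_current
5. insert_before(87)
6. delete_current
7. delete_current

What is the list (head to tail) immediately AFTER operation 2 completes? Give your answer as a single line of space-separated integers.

After 1 (next): list=[6, 8, 9, 3, 4, 1, 5] cursor@8
After 2 (next): list=[6, 8, 9, 3, 4, 1, 5] cursor@9

Answer: 6 8 9 3 4 1 5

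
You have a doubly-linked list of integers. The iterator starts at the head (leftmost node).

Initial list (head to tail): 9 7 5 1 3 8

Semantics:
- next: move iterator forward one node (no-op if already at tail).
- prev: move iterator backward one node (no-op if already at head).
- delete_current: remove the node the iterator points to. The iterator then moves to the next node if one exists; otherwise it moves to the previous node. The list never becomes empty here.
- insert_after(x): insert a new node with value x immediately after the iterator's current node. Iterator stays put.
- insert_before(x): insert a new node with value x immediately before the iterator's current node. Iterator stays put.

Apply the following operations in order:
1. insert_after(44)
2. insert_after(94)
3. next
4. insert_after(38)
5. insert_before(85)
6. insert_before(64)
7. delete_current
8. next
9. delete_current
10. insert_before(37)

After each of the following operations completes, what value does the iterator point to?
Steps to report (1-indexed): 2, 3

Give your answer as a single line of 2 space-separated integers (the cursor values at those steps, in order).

After 1 (insert_after(44)): list=[9, 44, 7, 5, 1, 3, 8] cursor@9
After 2 (insert_after(94)): list=[9, 94, 44, 7, 5, 1, 3, 8] cursor@9
After 3 (next): list=[9, 94, 44, 7, 5, 1, 3, 8] cursor@94
After 4 (insert_after(38)): list=[9, 94, 38, 44, 7, 5, 1, 3, 8] cursor@94
After 5 (insert_before(85)): list=[9, 85, 94, 38, 44, 7, 5, 1, 3, 8] cursor@94
After 6 (insert_before(64)): list=[9, 85, 64, 94, 38, 44, 7, 5, 1, 3, 8] cursor@94
After 7 (delete_current): list=[9, 85, 64, 38, 44, 7, 5, 1, 3, 8] cursor@38
After 8 (next): list=[9, 85, 64, 38, 44, 7, 5, 1, 3, 8] cursor@44
After 9 (delete_current): list=[9, 85, 64, 38, 7, 5, 1, 3, 8] cursor@7
After 10 (insert_before(37)): list=[9, 85, 64, 38, 37, 7, 5, 1, 3, 8] cursor@7

Answer: 9 94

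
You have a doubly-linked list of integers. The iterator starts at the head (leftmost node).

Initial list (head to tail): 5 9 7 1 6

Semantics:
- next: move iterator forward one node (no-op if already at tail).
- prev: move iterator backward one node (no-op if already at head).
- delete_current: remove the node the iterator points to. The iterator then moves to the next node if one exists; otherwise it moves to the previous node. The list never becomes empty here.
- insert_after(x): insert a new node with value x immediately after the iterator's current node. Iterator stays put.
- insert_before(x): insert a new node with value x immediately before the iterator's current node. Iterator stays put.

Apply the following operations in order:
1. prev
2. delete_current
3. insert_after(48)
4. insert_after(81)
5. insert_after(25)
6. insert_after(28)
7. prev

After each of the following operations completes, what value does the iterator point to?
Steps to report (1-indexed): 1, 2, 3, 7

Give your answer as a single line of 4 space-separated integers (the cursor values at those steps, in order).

After 1 (prev): list=[5, 9, 7, 1, 6] cursor@5
After 2 (delete_current): list=[9, 7, 1, 6] cursor@9
After 3 (insert_after(48)): list=[9, 48, 7, 1, 6] cursor@9
After 4 (insert_after(81)): list=[9, 81, 48, 7, 1, 6] cursor@9
After 5 (insert_after(25)): list=[9, 25, 81, 48, 7, 1, 6] cursor@9
After 6 (insert_after(28)): list=[9, 28, 25, 81, 48, 7, 1, 6] cursor@9
After 7 (prev): list=[9, 28, 25, 81, 48, 7, 1, 6] cursor@9

Answer: 5 9 9 9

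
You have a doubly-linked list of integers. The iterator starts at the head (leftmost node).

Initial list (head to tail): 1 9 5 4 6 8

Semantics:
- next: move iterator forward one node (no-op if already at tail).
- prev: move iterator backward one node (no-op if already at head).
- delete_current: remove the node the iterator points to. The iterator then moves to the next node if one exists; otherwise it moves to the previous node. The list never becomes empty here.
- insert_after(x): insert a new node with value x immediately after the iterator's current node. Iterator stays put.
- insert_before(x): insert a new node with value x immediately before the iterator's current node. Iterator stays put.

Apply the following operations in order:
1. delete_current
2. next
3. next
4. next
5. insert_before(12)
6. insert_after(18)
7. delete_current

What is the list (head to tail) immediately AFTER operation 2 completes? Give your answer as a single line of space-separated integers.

Answer: 9 5 4 6 8

Derivation:
After 1 (delete_current): list=[9, 5, 4, 6, 8] cursor@9
After 2 (next): list=[9, 5, 4, 6, 8] cursor@5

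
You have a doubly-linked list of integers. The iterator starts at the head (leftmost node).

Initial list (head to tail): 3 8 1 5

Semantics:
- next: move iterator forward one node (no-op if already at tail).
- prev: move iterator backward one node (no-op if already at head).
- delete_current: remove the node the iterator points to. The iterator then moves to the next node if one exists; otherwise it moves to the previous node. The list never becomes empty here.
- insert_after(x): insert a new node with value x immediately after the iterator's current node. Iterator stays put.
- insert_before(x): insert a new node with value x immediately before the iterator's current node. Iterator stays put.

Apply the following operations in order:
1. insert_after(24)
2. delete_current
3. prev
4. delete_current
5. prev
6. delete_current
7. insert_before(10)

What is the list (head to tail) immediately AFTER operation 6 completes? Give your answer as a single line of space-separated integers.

Answer: 1 5

Derivation:
After 1 (insert_after(24)): list=[3, 24, 8, 1, 5] cursor@3
After 2 (delete_current): list=[24, 8, 1, 5] cursor@24
After 3 (prev): list=[24, 8, 1, 5] cursor@24
After 4 (delete_current): list=[8, 1, 5] cursor@8
After 5 (prev): list=[8, 1, 5] cursor@8
After 6 (delete_current): list=[1, 5] cursor@1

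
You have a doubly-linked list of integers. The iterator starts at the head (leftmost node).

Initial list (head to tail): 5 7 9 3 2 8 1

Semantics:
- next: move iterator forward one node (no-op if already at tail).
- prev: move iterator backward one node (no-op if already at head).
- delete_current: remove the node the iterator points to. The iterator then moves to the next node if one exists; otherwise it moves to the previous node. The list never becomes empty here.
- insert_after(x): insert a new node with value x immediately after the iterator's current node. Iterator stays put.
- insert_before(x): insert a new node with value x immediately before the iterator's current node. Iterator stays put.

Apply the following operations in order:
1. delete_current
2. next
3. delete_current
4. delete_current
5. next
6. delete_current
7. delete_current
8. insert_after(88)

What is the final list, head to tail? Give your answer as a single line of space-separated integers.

Answer: 7 2 88

Derivation:
After 1 (delete_current): list=[7, 9, 3, 2, 8, 1] cursor@7
After 2 (next): list=[7, 9, 3, 2, 8, 1] cursor@9
After 3 (delete_current): list=[7, 3, 2, 8, 1] cursor@3
After 4 (delete_current): list=[7, 2, 8, 1] cursor@2
After 5 (next): list=[7, 2, 8, 1] cursor@8
After 6 (delete_current): list=[7, 2, 1] cursor@1
After 7 (delete_current): list=[7, 2] cursor@2
After 8 (insert_after(88)): list=[7, 2, 88] cursor@2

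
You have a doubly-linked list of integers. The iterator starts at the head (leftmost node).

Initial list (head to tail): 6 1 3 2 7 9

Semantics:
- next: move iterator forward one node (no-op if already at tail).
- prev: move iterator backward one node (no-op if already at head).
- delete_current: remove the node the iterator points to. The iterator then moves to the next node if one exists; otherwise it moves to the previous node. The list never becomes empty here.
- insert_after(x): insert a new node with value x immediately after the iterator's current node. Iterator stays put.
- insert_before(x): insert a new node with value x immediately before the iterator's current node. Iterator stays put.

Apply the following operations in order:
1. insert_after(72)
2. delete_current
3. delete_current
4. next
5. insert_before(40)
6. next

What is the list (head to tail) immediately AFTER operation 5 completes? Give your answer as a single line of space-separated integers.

After 1 (insert_after(72)): list=[6, 72, 1, 3, 2, 7, 9] cursor@6
After 2 (delete_current): list=[72, 1, 3, 2, 7, 9] cursor@72
After 3 (delete_current): list=[1, 3, 2, 7, 9] cursor@1
After 4 (next): list=[1, 3, 2, 7, 9] cursor@3
After 5 (insert_before(40)): list=[1, 40, 3, 2, 7, 9] cursor@3

Answer: 1 40 3 2 7 9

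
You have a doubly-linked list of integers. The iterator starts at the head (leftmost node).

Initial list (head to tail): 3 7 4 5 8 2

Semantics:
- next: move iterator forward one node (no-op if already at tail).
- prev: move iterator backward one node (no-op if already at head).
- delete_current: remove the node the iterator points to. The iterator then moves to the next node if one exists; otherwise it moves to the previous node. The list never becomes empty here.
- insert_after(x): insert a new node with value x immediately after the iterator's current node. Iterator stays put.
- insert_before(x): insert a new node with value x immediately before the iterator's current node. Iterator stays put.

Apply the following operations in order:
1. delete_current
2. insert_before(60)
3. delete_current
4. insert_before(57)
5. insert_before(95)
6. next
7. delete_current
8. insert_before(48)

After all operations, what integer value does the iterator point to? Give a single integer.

After 1 (delete_current): list=[7, 4, 5, 8, 2] cursor@7
After 2 (insert_before(60)): list=[60, 7, 4, 5, 8, 2] cursor@7
After 3 (delete_current): list=[60, 4, 5, 8, 2] cursor@4
After 4 (insert_before(57)): list=[60, 57, 4, 5, 8, 2] cursor@4
After 5 (insert_before(95)): list=[60, 57, 95, 4, 5, 8, 2] cursor@4
After 6 (next): list=[60, 57, 95, 4, 5, 8, 2] cursor@5
After 7 (delete_current): list=[60, 57, 95, 4, 8, 2] cursor@8
After 8 (insert_before(48)): list=[60, 57, 95, 4, 48, 8, 2] cursor@8

Answer: 8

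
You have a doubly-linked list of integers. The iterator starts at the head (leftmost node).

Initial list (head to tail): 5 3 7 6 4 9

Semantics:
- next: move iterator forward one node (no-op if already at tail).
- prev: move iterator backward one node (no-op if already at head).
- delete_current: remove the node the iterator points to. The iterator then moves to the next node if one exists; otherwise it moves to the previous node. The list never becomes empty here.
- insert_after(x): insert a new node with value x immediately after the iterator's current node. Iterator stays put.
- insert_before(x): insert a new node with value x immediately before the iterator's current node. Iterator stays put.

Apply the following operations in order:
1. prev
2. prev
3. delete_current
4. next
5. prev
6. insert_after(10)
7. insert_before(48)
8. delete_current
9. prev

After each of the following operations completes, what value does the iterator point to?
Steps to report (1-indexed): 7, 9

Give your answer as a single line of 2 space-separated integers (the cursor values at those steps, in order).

After 1 (prev): list=[5, 3, 7, 6, 4, 9] cursor@5
After 2 (prev): list=[5, 3, 7, 6, 4, 9] cursor@5
After 3 (delete_current): list=[3, 7, 6, 4, 9] cursor@3
After 4 (next): list=[3, 7, 6, 4, 9] cursor@7
After 5 (prev): list=[3, 7, 6, 4, 9] cursor@3
After 6 (insert_after(10)): list=[3, 10, 7, 6, 4, 9] cursor@3
After 7 (insert_before(48)): list=[48, 3, 10, 7, 6, 4, 9] cursor@3
After 8 (delete_current): list=[48, 10, 7, 6, 4, 9] cursor@10
After 9 (prev): list=[48, 10, 7, 6, 4, 9] cursor@48

Answer: 3 48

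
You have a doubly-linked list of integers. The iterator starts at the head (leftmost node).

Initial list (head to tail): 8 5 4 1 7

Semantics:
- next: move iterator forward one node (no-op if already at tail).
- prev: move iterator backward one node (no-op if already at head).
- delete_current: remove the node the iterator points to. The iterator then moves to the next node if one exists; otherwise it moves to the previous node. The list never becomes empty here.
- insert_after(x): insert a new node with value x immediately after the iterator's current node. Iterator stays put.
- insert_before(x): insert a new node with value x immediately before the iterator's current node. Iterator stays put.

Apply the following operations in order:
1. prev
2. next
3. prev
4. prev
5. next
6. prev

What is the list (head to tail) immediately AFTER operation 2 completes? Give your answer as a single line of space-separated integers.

Answer: 8 5 4 1 7

Derivation:
After 1 (prev): list=[8, 5, 4, 1, 7] cursor@8
After 2 (next): list=[8, 5, 4, 1, 7] cursor@5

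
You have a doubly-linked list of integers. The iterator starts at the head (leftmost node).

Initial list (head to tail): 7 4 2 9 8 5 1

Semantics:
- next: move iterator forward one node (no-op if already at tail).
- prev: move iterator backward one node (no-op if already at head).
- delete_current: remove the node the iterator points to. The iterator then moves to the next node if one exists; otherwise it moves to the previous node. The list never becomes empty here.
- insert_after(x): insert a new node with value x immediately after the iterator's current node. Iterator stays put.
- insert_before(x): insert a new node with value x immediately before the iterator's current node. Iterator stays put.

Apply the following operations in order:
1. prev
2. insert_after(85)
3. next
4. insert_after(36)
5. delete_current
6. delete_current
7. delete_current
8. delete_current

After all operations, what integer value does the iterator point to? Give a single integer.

After 1 (prev): list=[7, 4, 2, 9, 8, 5, 1] cursor@7
After 2 (insert_after(85)): list=[7, 85, 4, 2, 9, 8, 5, 1] cursor@7
After 3 (next): list=[7, 85, 4, 2, 9, 8, 5, 1] cursor@85
After 4 (insert_after(36)): list=[7, 85, 36, 4, 2, 9, 8, 5, 1] cursor@85
After 5 (delete_current): list=[7, 36, 4, 2, 9, 8, 5, 1] cursor@36
After 6 (delete_current): list=[7, 4, 2, 9, 8, 5, 1] cursor@4
After 7 (delete_current): list=[7, 2, 9, 8, 5, 1] cursor@2
After 8 (delete_current): list=[7, 9, 8, 5, 1] cursor@9

Answer: 9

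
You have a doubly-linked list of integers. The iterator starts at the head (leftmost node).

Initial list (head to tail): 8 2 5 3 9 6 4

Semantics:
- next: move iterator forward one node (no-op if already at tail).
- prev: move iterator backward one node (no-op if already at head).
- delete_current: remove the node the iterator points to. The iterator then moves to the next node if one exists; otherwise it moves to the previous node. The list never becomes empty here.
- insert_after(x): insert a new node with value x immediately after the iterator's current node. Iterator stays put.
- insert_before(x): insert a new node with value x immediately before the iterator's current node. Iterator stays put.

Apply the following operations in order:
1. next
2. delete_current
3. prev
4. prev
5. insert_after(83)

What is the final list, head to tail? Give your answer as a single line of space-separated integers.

Answer: 8 83 5 3 9 6 4

Derivation:
After 1 (next): list=[8, 2, 5, 3, 9, 6, 4] cursor@2
After 2 (delete_current): list=[8, 5, 3, 9, 6, 4] cursor@5
After 3 (prev): list=[8, 5, 3, 9, 6, 4] cursor@8
After 4 (prev): list=[8, 5, 3, 9, 6, 4] cursor@8
After 5 (insert_after(83)): list=[8, 83, 5, 3, 9, 6, 4] cursor@8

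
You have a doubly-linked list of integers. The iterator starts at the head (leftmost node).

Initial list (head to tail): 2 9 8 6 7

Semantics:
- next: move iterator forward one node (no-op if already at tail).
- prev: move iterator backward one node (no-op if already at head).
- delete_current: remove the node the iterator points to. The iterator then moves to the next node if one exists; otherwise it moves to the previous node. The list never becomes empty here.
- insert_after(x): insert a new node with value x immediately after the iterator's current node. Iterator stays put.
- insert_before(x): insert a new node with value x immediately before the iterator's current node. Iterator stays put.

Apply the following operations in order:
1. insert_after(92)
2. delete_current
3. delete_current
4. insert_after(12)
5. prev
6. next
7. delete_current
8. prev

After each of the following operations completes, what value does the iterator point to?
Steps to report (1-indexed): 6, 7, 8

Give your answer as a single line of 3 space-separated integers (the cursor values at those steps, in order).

Answer: 12 8 9

Derivation:
After 1 (insert_after(92)): list=[2, 92, 9, 8, 6, 7] cursor@2
After 2 (delete_current): list=[92, 9, 8, 6, 7] cursor@92
After 3 (delete_current): list=[9, 8, 6, 7] cursor@9
After 4 (insert_after(12)): list=[9, 12, 8, 6, 7] cursor@9
After 5 (prev): list=[9, 12, 8, 6, 7] cursor@9
After 6 (next): list=[9, 12, 8, 6, 7] cursor@12
After 7 (delete_current): list=[9, 8, 6, 7] cursor@8
After 8 (prev): list=[9, 8, 6, 7] cursor@9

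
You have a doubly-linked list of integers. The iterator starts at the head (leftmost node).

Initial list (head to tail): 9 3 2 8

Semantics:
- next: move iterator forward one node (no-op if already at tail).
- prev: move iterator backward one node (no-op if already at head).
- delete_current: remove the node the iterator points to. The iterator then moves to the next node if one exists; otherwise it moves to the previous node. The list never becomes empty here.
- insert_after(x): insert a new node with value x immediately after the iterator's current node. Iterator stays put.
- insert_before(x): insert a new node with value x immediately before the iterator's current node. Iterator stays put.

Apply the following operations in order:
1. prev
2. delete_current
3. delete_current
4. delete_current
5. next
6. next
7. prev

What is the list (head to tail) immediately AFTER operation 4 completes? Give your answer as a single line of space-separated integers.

Answer: 8

Derivation:
After 1 (prev): list=[9, 3, 2, 8] cursor@9
After 2 (delete_current): list=[3, 2, 8] cursor@3
After 3 (delete_current): list=[2, 8] cursor@2
After 4 (delete_current): list=[8] cursor@8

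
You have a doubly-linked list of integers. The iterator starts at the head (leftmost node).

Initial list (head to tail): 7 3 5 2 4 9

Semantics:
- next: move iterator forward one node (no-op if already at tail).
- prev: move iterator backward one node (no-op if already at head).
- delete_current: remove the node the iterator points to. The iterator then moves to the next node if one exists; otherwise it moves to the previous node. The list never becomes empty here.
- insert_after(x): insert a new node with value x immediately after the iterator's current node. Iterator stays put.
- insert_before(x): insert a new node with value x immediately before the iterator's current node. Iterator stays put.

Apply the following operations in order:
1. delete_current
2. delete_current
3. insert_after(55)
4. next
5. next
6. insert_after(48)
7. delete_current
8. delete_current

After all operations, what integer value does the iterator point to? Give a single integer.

Answer: 4

Derivation:
After 1 (delete_current): list=[3, 5, 2, 4, 9] cursor@3
After 2 (delete_current): list=[5, 2, 4, 9] cursor@5
After 3 (insert_after(55)): list=[5, 55, 2, 4, 9] cursor@5
After 4 (next): list=[5, 55, 2, 4, 9] cursor@55
After 5 (next): list=[5, 55, 2, 4, 9] cursor@2
After 6 (insert_after(48)): list=[5, 55, 2, 48, 4, 9] cursor@2
After 7 (delete_current): list=[5, 55, 48, 4, 9] cursor@48
After 8 (delete_current): list=[5, 55, 4, 9] cursor@4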